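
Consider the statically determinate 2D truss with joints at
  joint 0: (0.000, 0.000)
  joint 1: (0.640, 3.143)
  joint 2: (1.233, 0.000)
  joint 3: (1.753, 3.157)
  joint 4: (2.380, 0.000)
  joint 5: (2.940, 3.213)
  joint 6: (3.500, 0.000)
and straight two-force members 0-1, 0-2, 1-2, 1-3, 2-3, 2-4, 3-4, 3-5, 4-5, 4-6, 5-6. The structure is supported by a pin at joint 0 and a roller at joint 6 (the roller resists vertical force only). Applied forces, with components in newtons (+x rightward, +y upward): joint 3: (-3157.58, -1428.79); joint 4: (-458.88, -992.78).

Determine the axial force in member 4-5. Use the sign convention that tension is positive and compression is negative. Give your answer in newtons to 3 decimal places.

-1503.929

N=7 nodes, M=11 members, R=3 reactions → 2N=14, M+R=14
member 0 (0-1): L=3.2075, (cx,cy)=(0.1995,0.9799)
member 1 (0-2): L=1.2330, (cx,cy)=(1.0000,0.0000)
member 2 (1-2): L=3.1985, (cx,cy)=(0.1854,-0.9827)
member 3 (1-3): L=1.1131, (cx,cy)=(0.9999,0.0126)
member 4 (2-3): L=3.1995, (cx,cy)=(0.1625,0.9867)
member 5 (2-4): L=1.1470, (cx,cy)=(1.0000,0.0000)
member 6 (3-4): L=3.2187, (cx,cy)=(0.1948,-0.9808)
member 7 (3-5): L=1.1883, (cx,cy)=(0.9989,0.0471)
member 8 (4-5): L=3.2614, (cx,cy)=(0.1717,0.9851)
member 9 (4-6): L=1.1200, (cx,cy)=(1.0000,0.0000)
member 10 (5-6): L=3.2614, (cx,cy)=(0.1717,-0.9851)
solve A·x = −loads:
  F[0-1] = -3958.5997 N (compression)
  F[0-2] = -2826.5910 N (compression)
  F[1-2] = +3928.0020 N (tension)
  F[1-3] = -1518.2491 N (compression)
  F[2-3] = -3911.9112 N (compression)
  F[2-4] = -1462.5538 N (compression)
  F[3-4] = +2522.7020 N (tension)
  F[3-5] = +512.8174 N (tension)
  F[4-5] = -1503.9291 N (compression)
  F[4-6] = -254.0178 N (compression)
  F[5-6] = +1479.3981 N (tension)
  Rx@0 = +3616.4600 N
  Ry@0 = +3878.9971 N
  Ry@6 = -1457.4271 N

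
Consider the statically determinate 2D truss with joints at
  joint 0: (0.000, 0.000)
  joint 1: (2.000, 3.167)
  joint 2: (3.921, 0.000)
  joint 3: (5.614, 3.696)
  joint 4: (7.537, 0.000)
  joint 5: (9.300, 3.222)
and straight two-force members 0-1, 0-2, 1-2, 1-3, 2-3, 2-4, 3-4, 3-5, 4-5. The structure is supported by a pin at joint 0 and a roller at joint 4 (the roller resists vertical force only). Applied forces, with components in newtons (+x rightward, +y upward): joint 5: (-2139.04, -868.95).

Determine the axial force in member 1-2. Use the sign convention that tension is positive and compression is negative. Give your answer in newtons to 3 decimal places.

693.319

N=6 nodes, M=9 members, R=3 reactions → 2N=12, M+R=12
member 0 (0-1): L=3.7456, (cx,cy)=(0.5340,0.8455)
member 1 (0-2): L=3.9210, (cx,cy)=(1.0000,0.0000)
member 2 (1-2): L=3.7041, (cx,cy)=(0.5186,-0.8550)
member 3 (1-3): L=3.6525, (cx,cy)=(0.9895,0.1448)
member 4 (2-3): L=4.0653, (cx,cy)=(0.4165,0.9092)
member 5 (2-4): L=3.6160, (cx,cy)=(1.0000,0.0000)
member 6 (3-4): L=4.1663, (cx,cy)=(0.4616,-0.8871)
member 7 (3-5): L=3.7164, (cx,cy)=(0.9918,-0.1275)
member 8 (4-5): L=3.6728, (cx,cy)=(0.4800,0.8773)
solve A·x = −loads:
  F[0-1] = -841.0999 N (compression)
  F[0-2] = -1689.9323 N (compression)
  F[1-2] = +693.3193 N (tension)
  F[1-3] = -817.2934 N (compression)
  F[2-3] = -652.0230 N (compression)
  F[2-4] = -1058.8280 N (compression)
  F[3-4] = +1026.9579 N (tension)
  F[3-5] = -1567.0093 N (compression)
  F[4-5] = -1218.3540 N (compression)
  Rx@0 = +2139.0400 N
  Ry@0 = +711.1620 N
  Ry@4 = +157.7880 N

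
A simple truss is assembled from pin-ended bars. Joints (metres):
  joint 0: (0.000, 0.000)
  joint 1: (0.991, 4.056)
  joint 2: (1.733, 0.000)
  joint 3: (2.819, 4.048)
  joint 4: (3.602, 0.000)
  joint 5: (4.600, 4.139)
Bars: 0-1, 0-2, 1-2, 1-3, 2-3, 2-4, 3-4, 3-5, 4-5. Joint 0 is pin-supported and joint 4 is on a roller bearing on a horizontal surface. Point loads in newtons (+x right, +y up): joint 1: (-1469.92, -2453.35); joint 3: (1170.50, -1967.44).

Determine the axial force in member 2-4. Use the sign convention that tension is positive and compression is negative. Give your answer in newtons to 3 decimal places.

362.675

N=6 nodes, M=9 members, R=3 reactions → 2N=12, M+R=12
member 0 (0-1): L=4.1753, (cx,cy)=(0.2373,0.9714)
member 1 (0-2): L=1.7330, (cx,cy)=(1.0000,0.0000)
member 2 (1-2): L=4.1233, (cx,cy)=(0.1800,-0.9837)
member 3 (1-3): L=1.8280, (cx,cy)=(1.0000,-0.0044)
member 4 (2-3): L=4.1911, (cx,cy)=(0.2591,0.9658)
member 5 (2-4): L=1.8690, (cx,cy)=(1.0000,0.0000)
member 6 (3-4): L=4.1230, (cx,cy)=(0.1899,-0.9818)
member 7 (3-5): L=1.7833, (cx,cy)=(0.9987,0.0510)
member 8 (4-5): L=4.2576, (cx,cy)=(0.2344,0.9721)
solve A·x = −loads:
  F[0-1] = -2620.6988 N (compression)
  F[0-2] = +322.5966 N (tension)
  F[1-2] = +90.2962 N (tension)
  F[1-3] = +831.6623 N (tension)
  F[2-3] = -91.9630 N (compression)
  F[2-4] = +362.6749 N (tension)
  F[3-4] = -1909.7321 N (compression)
  F[3-5] = +0.0000 N (tension)
  F[4-5] = +0.0000 N (tension)
  Rx@0 = +299.4200 N
  Ry@0 = +2545.8117 N
  Ry@4 = +1874.9783 N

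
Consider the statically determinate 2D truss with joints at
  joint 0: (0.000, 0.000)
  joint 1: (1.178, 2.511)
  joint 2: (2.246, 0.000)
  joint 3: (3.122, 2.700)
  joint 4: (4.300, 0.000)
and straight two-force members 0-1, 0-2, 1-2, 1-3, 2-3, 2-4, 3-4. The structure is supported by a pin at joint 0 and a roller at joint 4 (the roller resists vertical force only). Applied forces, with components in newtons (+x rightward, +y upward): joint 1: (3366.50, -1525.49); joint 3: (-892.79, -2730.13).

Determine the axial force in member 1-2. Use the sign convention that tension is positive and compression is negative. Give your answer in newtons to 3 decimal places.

-1485.074

N=5 nodes, M=7 members, R=3 reactions → 2N=10, M+R=10
member 0 (0-1): L=2.7736, (cx,cy)=(0.4247,0.9053)
member 1 (0-2): L=2.2460, (cx,cy)=(1.0000,0.0000)
member 2 (1-2): L=2.7287, (cx,cy)=(0.3914,-0.9202)
member 3 (1-3): L=1.9532, (cx,cy)=(0.9953,0.0968)
member 4 (2-3): L=2.8386, (cx,cy)=(0.3086,0.9512)
member 5 (2-4): L=2.0540, (cx,cy)=(1.0000,0.0000)
member 6 (3-4): L=2.9458, (cx,cy)=(0.3999,-0.9166)
solve A·x = −loads:
  F[0-1] = -497.2967 N (compression)
  F[0-2] = +2684.9220 N (tension)
  F[1-2] = -1485.0736 N (compression)
  F[1-3] = -3010.5873 N (compression)
  F[2-3] = +1436.7250 N (tension)
  F[2-4] = +1660.2841 N (tension)
  F[3-4] = -4151.8250 N (compression)
  Rx@0 = -2473.7100 N
  Ry@0 = +450.2150 N
  Ry@4 = +3805.4050 N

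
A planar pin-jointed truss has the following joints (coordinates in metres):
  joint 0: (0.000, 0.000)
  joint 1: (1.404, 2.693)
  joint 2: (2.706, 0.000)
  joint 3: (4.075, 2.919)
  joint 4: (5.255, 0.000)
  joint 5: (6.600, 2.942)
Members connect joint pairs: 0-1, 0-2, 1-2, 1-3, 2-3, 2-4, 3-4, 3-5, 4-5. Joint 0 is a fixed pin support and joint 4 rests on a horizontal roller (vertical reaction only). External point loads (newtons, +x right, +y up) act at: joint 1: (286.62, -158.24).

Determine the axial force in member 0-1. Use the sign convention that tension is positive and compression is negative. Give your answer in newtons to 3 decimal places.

N=6 nodes, M=9 members, R=3 reactions → 2N=12, M+R=12
member 0 (0-1): L=3.0370, (cx,cy)=(0.4623,0.8867)
member 1 (0-2): L=2.7060, (cx,cy)=(1.0000,0.0000)
member 2 (1-2): L=2.9912, (cx,cy)=(0.4353,-0.9003)
member 3 (1-3): L=2.6805, (cx,cy)=(0.9964,0.0843)
member 4 (2-3): L=3.2241, (cx,cy)=(0.4246,0.9054)
member 5 (2-4): L=2.5490, (cx,cy)=(1.0000,0.0000)
member 6 (3-4): L=3.1485, (cx,cy)=(0.3748,-0.9271)
member 7 (3-5): L=2.5251, (cx,cy)=(1.0000,0.0091)
member 8 (4-5): L=3.2349, (cx,cy)=(0.4158,0.9095)
solve A·x = −loads:
  F[0-1] = +34.8700 N (tension)
  F[0-2] = +270.4997 N (tension)
  F[1-2] = -226.2741 N (compression)
  F[1-3] = -172.6235 N (compression)
  F[2-3] = +225.0058 N (tension)
  F[2-4] = +76.4676 N (tension)
  F[3-4] = -204.0315 N (compression)
  F[3-5] = +0.0000 N (tension)
  F[4-5] = -0.0000 N (compression)
  Rx@0 = -286.6200 N
  Ry@0 = -30.9202 N
  Ry@4 = +189.1602 N

34.870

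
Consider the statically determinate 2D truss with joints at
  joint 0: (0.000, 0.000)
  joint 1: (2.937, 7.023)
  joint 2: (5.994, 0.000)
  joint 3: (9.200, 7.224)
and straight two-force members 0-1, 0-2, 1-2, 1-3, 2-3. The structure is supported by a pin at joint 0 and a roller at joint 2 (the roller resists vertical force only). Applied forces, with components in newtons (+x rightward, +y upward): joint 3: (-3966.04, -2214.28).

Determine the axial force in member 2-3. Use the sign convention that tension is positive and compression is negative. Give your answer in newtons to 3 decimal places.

-2316.281

N=4 nodes, M=5 members, R=3 reactions → 2N=8, M+R=8
member 0 (0-1): L=7.6124, (cx,cy)=(0.3858,0.9226)
member 1 (0-2): L=5.9940, (cx,cy)=(1.0000,0.0000)
member 2 (1-2): L=7.6595, (cx,cy)=(0.3991,-0.9169)
member 3 (1-3): L=6.2662, (cx,cy)=(0.9995,0.0321)
member 4 (2-3): L=7.9035, (cx,cy)=(0.4056,0.9140)
solve A·x = −loads:
  F[0-1] = -3897.2929 N (compression)
  F[0-2] = -2462.3930 N (compression)
  F[1-2] = +3815.4743 N (tension)
  F[1-3] = -3028.0097 N (compression)
  F[2-3] = -2316.2807 N (compression)
  Rx@0 = +3966.0400 N
  Ry@0 = +3595.5441 N
  Ry@2 = -1381.2641 N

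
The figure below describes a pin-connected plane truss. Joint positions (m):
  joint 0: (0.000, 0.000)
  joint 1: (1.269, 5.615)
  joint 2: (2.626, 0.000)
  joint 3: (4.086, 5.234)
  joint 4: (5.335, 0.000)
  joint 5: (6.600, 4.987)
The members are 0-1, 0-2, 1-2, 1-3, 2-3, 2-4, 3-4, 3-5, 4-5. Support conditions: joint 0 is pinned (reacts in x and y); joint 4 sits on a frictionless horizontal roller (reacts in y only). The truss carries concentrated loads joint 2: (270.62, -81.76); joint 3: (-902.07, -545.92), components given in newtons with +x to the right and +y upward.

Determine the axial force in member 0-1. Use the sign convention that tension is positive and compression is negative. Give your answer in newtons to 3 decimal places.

N=6 nodes, M=9 members, R=3 reactions → 2N=12, M+R=12
member 0 (0-1): L=5.7566, (cx,cy)=(0.2204,0.9754)
member 1 (0-2): L=2.6260, (cx,cy)=(1.0000,0.0000)
member 2 (1-2): L=5.7766, (cx,cy)=(0.2349,-0.9720)
member 3 (1-3): L=2.8426, (cx,cy)=(0.9910,-0.1340)
member 4 (2-3): L=5.4338, (cx,cy)=(0.2687,0.9632)
member 5 (2-4): L=2.7090, (cx,cy)=(1.0000,0.0000)
member 6 (3-4): L=5.3810, (cx,cy)=(0.2321,-0.9727)
member 7 (3-5): L=2.5261, (cx,cy)=(0.9952,-0.0978)
member 8 (4-5): L=5.1449, (cx,cy)=(0.2459,0.9693)
solve A·x = −loads:
  F[0-1] = -1080.9063 N (compression)
  F[0-2] = -393.1727 N (compression)
  F[1-2] = +1155.5958 N (tension)
  F[1-3] = -514.3809 N (compression)
  F[2-3] = -1081.2593 N (compression)
  F[2-4] = -101.8090 N (compression)
  F[3-4] = +438.6154 N (tension)
  F[3-5] = -0.0000 N (tension)
  F[4-5] = -0.0000 N (tension)
  Rx@0 = +631.4500 N
  Ry@0 = +1054.3161 N
  Ry@4 = -426.6361 N

-1080.906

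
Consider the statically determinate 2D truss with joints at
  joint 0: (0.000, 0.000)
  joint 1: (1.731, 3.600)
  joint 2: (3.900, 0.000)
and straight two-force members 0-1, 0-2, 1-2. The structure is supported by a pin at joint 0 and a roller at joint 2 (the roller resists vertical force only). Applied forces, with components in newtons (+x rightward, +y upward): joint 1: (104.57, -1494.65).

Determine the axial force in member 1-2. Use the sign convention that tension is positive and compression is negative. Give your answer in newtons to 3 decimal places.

N=3 nodes, M=3 members, R=3 reactions → 2N=6, M+R=6
member 0 (0-1): L=3.9945, (cx,cy)=(0.4333,0.9012)
member 1 (0-2): L=3.9000, (cx,cy)=(1.0000,0.0000)
member 2 (1-2): L=4.2029, (cx,cy)=(0.5161,-0.8565)
solve A·x = −loads:
  F[0-1] = -815.2517 N (compression)
  F[0-2] = +457.8523 N (tension)
  F[1-2] = -887.1913 N (compression)
  Rx@0 = -104.5700 N
  Ry@0 = +734.7292 N
  Ry@2 = +759.9208 N

-887.191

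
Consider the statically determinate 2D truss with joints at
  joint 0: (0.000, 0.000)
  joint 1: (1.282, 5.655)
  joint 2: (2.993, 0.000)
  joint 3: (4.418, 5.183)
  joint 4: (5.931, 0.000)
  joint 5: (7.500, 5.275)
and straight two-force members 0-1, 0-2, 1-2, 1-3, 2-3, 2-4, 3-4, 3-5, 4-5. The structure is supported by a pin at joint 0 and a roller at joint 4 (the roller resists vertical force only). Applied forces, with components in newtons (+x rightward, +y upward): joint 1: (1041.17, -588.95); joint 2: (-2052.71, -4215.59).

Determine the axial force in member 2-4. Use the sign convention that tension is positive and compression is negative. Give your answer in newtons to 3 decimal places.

N=6 nodes, M=9 members, R=3 reactions → 2N=12, M+R=12
member 0 (0-1): L=5.7985, (cx,cy)=(0.2211,0.9753)
member 1 (0-2): L=2.9930, (cx,cy)=(1.0000,0.0000)
member 2 (1-2): L=5.9082, (cx,cy)=(0.2896,-0.9571)
member 3 (1-3): L=3.1713, (cx,cy)=(0.9889,-0.1488)
member 4 (2-3): L=5.3753, (cx,cy)=(0.2651,0.9642)
member 5 (2-4): L=2.9380, (cx,cy)=(1.0000,0.0000)
member 6 (3-4): L=5.3993, (cx,cy)=(0.2802,-0.9599)
member 7 (3-5): L=3.0834, (cx,cy)=(0.9996,0.0298)
member 8 (4-5): L=5.5034, (cx,cy)=(0.2851,0.9585)
solve A·x = −loads:
  F[0-1] = -1596.6901 N (compression)
  F[0-2] = -658.5249 N (compression)
  F[1-2] = +1289.5323 N (tension)
  F[1-3] = -1787.5412 N (compression)
  F[2-3] = +3091.9437 N (tension)
  F[2-4] = +947.9569 N (tension)
  F[3-4] = -3382.8967 N (compression)
  F[3-5] = +0.0000 N (tension)
  F[4-5] = -0.0000 N (compression)
  Rx@0 = +1011.5400 N
  Ry@0 = +1557.1768 N
  Ry@4 = +3247.3632 N

947.957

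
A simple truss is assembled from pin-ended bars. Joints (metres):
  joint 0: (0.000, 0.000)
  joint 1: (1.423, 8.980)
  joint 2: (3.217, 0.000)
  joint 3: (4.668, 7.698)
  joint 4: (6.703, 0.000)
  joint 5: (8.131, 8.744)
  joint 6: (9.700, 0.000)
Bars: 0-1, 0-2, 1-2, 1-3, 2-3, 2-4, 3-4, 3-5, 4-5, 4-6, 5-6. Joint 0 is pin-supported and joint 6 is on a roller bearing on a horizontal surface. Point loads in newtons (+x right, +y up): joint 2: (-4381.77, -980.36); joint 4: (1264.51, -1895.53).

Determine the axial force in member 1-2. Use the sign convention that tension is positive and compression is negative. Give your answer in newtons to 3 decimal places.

N=7 nodes, M=11 members, R=3 reactions → 2N=14, M+R=14
member 0 (0-1): L=9.0920, (cx,cy)=(0.1565,0.9877)
member 1 (0-2): L=3.2170, (cx,cy)=(1.0000,0.0000)
member 2 (1-2): L=9.1574, (cx,cy)=(0.1959,-0.9806)
member 3 (1-3): L=3.4891, (cx,cy)=(0.9300,-0.3674)
member 4 (2-3): L=7.8336, (cx,cy)=(0.1852,0.9827)
member 5 (2-4): L=3.4860, (cx,cy)=(1.0000,0.0000)
member 6 (3-4): L=7.9624, (cx,cy)=(0.2556,-0.9668)
member 7 (3-5): L=3.6175, (cx,cy)=(0.9573,0.2891)
member 8 (4-5): L=8.8598, (cx,cy)=(0.1612,0.9869)
member 9 (4-6): L=2.9970, (cx,cy)=(1.0000,0.0000)
member 10 (5-6): L=8.8837, (cx,cy)=(0.1766,-0.9843)
solve A·x = −loads:
  F[0-1] = -1256.3673 N (compression)
  F[0-2] = -2920.6254 N (compression)
  F[1-2] = +1459.8432 N (tension)
  F[1-3] = -518.9259 N (compression)
  F[2-3] = -459.1405 N (compression)
  F[2-4] = +1832.1828 N (tension)
  F[3-4] = +85.3063 N (tension)
  F[3-5] = -615.7783 N (compression)
  F[4-5] = +1837.0755 N (tension)
  F[4-6] = +293.3811 N (tension)
  F[5-6] = -1661.1190 N (compression)
  Rx@0 = +3117.2600 N
  Ry@0 = +1240.8843 N
  Ry@6 = +1635.0057 N

1459.843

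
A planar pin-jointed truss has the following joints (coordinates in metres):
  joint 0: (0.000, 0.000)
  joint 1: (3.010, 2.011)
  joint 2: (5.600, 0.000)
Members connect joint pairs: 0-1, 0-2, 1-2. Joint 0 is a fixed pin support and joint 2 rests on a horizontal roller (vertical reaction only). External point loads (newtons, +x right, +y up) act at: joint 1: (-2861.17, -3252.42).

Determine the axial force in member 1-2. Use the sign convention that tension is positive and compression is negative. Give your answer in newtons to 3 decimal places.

-1175.160

N=3 nodes, M=3 members, R=3 reactions → 2N=6, M+R=6
member 0 (0-1): L=3.6200, (cx,cy)=(0.8315,0.5555)
member 1 (0-2): L=5.6000, (cx,cy)=(1.0000,0.0000)
member 2 (1-2): L=3.2791, (cx,cy)=(0.7899,-0.6133)
solve A·x = −loads:
  F[0-1] = -4557.3002 N (compression)
  F[0-2] = +928.2132 N (tension)
  F[1-2] = -1175.1602 N (compression)
  Rx@0 = +2861.1700 N
  Ry@0 = +2531.7108 N
  Ry@2 = +720.7092 N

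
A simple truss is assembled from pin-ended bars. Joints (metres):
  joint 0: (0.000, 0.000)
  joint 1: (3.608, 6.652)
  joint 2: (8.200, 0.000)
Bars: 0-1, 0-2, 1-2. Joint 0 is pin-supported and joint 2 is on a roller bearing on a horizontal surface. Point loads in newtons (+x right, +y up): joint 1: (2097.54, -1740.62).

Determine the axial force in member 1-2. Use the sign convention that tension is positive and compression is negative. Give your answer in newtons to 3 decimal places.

-2998.257

N=3 nodes, M=3 members, R=3 reactions → 2N=6, M+R=6
member 0 (0-1): L=7.5675, (cx,cy)=(0.4768,0.8790)
member 1 (0-2): L=8.2000, (cx,cy)=(1.0000,0.0000)
member 2 (1-2): L=8.0830, (cx,cy)=(0.5681,-0.8230)
solve A·x = −loads:
  F[0-1] = +826.8465 N (tension)
  F[0-2] = +1703.3187 N (tension)
  F[1-2] = -2998.2571 N (compression)
  Rx@0 = -2097.5400 N
  Ry@0 = -726.8182 N
  Ry@2 = +2467.4382 N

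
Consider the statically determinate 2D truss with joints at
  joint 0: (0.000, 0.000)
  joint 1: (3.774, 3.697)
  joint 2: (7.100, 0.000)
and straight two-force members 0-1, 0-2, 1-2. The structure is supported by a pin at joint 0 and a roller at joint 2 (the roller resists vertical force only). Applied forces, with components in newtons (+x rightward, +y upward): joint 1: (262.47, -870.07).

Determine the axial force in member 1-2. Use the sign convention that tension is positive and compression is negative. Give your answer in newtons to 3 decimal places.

-805.939

N=3 nodes, M=3 members, R=3 reactions → 2N=6, M+R=6
member 0 (0-1): L=5.2831, (cx,cy)=(0.7144,0.6998)
member 1 (0-2): L=7.1000, (cx,cy)=(1.0000,0.0000)
member 2 (1-2): L=4.9729, (cx,cy)=(0.6688,-0.7434)
solve A·x = −loads:
  F[0-1] = -387.1431 N (compression)
  F[0-2] = +539.0282 N (tension)
  F[1-2] = -805.9388 N (compression)
  Rx@0 = -262.4700 N
  Ry@0 = +270.9157 N
  Ry@2 = +599.1543 N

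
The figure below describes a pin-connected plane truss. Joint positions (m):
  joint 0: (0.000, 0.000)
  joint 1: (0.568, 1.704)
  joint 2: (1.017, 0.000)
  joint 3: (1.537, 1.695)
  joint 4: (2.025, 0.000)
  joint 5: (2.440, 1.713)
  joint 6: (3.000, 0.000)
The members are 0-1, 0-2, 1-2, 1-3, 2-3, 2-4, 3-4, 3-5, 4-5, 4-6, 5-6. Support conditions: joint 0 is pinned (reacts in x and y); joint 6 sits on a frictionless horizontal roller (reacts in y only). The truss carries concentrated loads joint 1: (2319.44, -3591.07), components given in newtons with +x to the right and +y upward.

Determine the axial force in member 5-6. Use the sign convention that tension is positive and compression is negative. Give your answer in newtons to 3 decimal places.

-2101.372

N=7 nodes, M=11 members, R=3 reactions → 2N=14, M+R=14
member 0 (0-1): L=1.7962, (cx,cy)=(0.3162,0.9487)
member 1 (0-2): L=1.0170, (cx,cy)=(1.0000,0.0000)
member 2 (1-2): L=1.7622, (cx,cy)=(0.2548,-0.9670)
member 3 (1-3): L=0.9690, (cx,cy)=(1.0000,-0.0093)
member 4 (2-3): L=1.7730, (cx,cy)=(0.2933,0.9560)
member 5 (2-4): L=1.0080, (cx,cy)=(1.0000,0.0000)
member 6 (3-4): L=1.7639, (cx,cy)=(0.2767,-0.9610)
member 7 (3-5): L=0.9032, (cx,cy)=(0.9998,0.0199)
member 8 (4-5): L=1.7626, (cx,cy)=(0.2355,0.9719)
member 9 (4-6): L=0.9750, (cx,cy)=(1.0000,0.0000)
member 10 (5-6): L=1.8022, (cx,cy)=(0.3107,-0.9505)
solve A·x = −loads:
  F[0-1] = -1679.9271 N (compression)
  F[0-2] = +2850.6796 N (tension)
  F[1-2] = -2043.1464 N (compression)
  F[1-3] = -2330.1853 N (compression)
  F[2-3] = +2066.5929 N (tension)
  F[2-4] = +1723.9674 N (tension)
  F[3-4] = -2102.1796 N (compression)
  F[3-5] = -1142.5898 N (compression)
  F[4-5] = +2078.5602 N (tension)
  F[4-6] = +652.9578 N (tension)
  F[5-6] = -2101.3723 N (compression)
  Rx@0 = -2319.4400 N
  Ry@0 = +1593.7188 N
  Ry@6 = +1997.3512 N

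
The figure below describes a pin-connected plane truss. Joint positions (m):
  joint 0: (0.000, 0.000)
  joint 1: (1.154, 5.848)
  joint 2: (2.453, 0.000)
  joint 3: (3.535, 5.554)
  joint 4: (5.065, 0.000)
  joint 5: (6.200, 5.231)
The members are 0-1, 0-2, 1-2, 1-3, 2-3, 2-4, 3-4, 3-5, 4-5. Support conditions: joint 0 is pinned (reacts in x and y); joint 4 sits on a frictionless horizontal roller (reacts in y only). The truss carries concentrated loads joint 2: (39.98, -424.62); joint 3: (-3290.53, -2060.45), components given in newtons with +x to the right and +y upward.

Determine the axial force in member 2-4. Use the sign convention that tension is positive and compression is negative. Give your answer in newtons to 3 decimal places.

-541.182

N=6 nodes, M=9 members, R=3 reactions → 2N=12, M+R=12
member 0 (0-1): L=5.9608, (cx,cy)=(0.1936,0.9811)
member 1 (0-2): L=2.4530, (cx,cy)=(1.0000,0.0000)
member 2 (1-2): L=5.9905, (cx,cy)=(0.2168,-0.9762)
member 3 (1-3): L=2.3991, (cx,cy)=(0.9925,-0.1225)
member 4 (2-3): L=5.6584, (cx,cy)=(0.1912,0.9815)
member 5 (2-4): L=2.6120, (cx,cy)=(1.0000,0.0000)
member 6 (3-4): L=5.7609, (cx,cy)=(0.2656,-0.9641)
member 7 (3-5): L=2.6845, (cx,cy)=(0.9927,-0.1203)
member 8 (4-5): L=5.3527, (cx,cy)=(0.2120,0.9773)
solve A·x = −loads:
  F[0-1] = -4535.4016 N (compression)
  F[0-2] = -2372.5006 N (compression)
  F[1-2] = +4800.7826 N (tension)
  F[1-3] = -1933.6354 N (compression)
  F[2-3] = -4342.0590 N (compression)
  F[2-4] = -541.1818 N (compression)
  F[3-4] = +2037.7038 N (tension)
  F[3-5] = +0.0000 N (tension)
  F[4-5] = -0.0000 N (compression)
  Rx@0 = +3250.5500 N
  Ry@0 = +4449.5952 N
  Ry@4 = -1964.5252 N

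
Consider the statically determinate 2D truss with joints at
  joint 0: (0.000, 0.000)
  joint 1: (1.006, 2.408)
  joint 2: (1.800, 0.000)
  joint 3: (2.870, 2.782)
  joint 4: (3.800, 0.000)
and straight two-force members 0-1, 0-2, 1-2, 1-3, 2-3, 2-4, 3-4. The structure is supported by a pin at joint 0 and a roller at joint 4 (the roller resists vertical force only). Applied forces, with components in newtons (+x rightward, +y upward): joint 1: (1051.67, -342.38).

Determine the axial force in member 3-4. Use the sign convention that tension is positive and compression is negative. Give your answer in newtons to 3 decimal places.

N=5 nodes, M=7 members, R=3 reactions → 2N=10, M+R=10
member 0 (0-1): L=2.6097, (cx,cy)=(0.3855,0.9227)
member 1 (0-2): L=1.8000, (cx,cy)=(1.0000,0.0000)
member 2 (1-2): L=2.5355, (cx,cy)=(0.3131,-0.9497)
member 3 (1-3): L=1.9012, (cx,cy)=(0.9805,0.1967)
member 4 (2-3): L=2.9807, (cx,cy)=(0.3590,0.9333)
member 5 (2-4): L=2.0000, (cx,cy)=(1.0000,0.0000)
member 6 (3-4): L=2.9333, (cx,cy)=(0.3170,-0.9484)
solve A·x = −loads:
  F[0-1] = +449.4214 N (tension)
  F[0-2] = +878.4244 N (tension)
  F[1-2] = -921.7631 N (compression)
  F[1-3] = -601.5289 N (compression)
  F[2-3] = +937.9182 N (tension)
  F[2-4] = +253.0814 N (tension)
  F[3-4] = -798.2488 N (compression)
  Rx@0 = -1051.6700 N
  Ry@0 = -414.6873 N
  Ry@4 = +757.0673 N

-798.249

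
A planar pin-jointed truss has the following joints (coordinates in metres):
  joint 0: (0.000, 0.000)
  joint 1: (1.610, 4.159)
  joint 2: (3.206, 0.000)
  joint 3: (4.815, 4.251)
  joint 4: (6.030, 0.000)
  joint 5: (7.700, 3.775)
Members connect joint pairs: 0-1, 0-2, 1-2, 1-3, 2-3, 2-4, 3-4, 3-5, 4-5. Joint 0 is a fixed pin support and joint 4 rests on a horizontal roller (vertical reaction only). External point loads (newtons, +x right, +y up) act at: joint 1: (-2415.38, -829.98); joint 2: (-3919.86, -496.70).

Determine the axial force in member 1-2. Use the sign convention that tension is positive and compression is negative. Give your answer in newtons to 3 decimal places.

N=6 nodes, M=9 members, R=3 reactions → 2N=12, M+R=12
member 0 (0-1): L=4.4598, (cx,cy)=(0.3610,0.9326)
member 1 (0-2): L=3.2060, (cx,cy)=(1.0000,0.0000)
member 2 (1-2): L=4.4547, (cx,cy)=(0.3583,-0.9336)
member 3 (1-3): L=3.2063, (cx,cy)=(0.9996,0.0287)
member 4 (2-3): L=4.5453, (cx,cy)=(0.3540,0.9352)
member 5 (2-4): L=2.8240, (cx,cy)=(1.0000,0.0000)
member 6 (3-4): L=4.4212, (cx,cy)=(0.2748,-0.9615)
member 7 (3-5): L=2.9240, (cx,cy)=(0.9867,-0.1628)
member 8 (4-5): L=4.1279, (cx,cy)=(0.4046,0.9145)
solve A·x = −loads:
  F[0-1] = -2688.2092 N (compression)
  F[0-2] = -5364.7785 N (compression)
  F[1-2] = +1820.5518 N (tension)
  F[1-3] = +792.9923 N (tension)
  F[2-3] = -1286.2872 N (compression)
  F[2-4] = -337.3318 N (compression)
  F[3-4] = +1227.5060 N (tension)
  F[3-5] = -0.0000 N (tension)
  F[4-5] = +0.0000 N (tension)
  Rx@0 = +6335.2400 N
  Ry@0 = +2506.9250 N
  Ry@4 = -1180.2450 N

1820.552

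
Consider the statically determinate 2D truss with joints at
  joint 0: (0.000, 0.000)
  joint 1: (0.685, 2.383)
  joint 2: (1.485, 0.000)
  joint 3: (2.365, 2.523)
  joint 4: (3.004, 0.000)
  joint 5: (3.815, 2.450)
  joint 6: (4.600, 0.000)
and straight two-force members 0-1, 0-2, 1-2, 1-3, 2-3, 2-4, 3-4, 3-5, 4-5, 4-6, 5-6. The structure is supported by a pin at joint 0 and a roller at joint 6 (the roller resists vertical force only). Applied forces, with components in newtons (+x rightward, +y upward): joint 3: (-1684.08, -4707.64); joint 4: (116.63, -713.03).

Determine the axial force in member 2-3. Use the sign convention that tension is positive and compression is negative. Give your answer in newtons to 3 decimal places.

-3477.670

N=7 nodes, M=11 members, R=3 reactions → 2N=14, M+R=14
member 0 (0-1): L=2.4795, (cx,cy)=(0.2763,0.9611)
member 1 (0-2): L=1.4850, (cx,cy)=(1.0000,0.0000)
member 2 (1-2): L=2.5137, (cx,cy)=(0.3183,-0.9480)
member 3 (1-3): L=1.6858, (cx,cy)=(0.9965,0.0830)
member 4 (2-3): L=2.6721, (cx,cy)=(0.3293,0.9442)
member 5 (2-4): L=1.5190, (cx,cy)=(1.0000,0.0000)
member 6 (3-4): L=2.6027, (cx,cy)=(0.2455,-0.9694)
member 7 (3-5): L=1.4518, (cx,cy)=(0.9987,-0.0503)
member 8 (4-5): L=2.5807, (cx,cy)=(0.3143,0.9493)
member 9 (4-6): L=1.5960, (cx,cy)=(1.0000,0.0000)
member 10 (5-6): L=2.5727, (cx,cy)=(0.3051,-0.9523)
solve A·x = −loads:
  F[0-1] = -3598.4162 N (compression)
  F[0-2] = -573.3317 N (compression)
  F[1-2] = +3463.7628 N (tension)
  F[1-3] = -2103.7482 N (compression)
  F[2-3] = -3477.6702 N (compression)
  F[2-4] = +1674.3442 N (tension)
  F[3-4] = -1223.4147 N (compression)
  F[3-5] = -1258.9364 N (compression)
  F[4-5] = +2000.3356 N (tension)
  F[4-6] = +628.7367 N (tension)
  F[5-6] = -2060.5651 N (compression)
  Rx@0 = +1567.4500 N
  Ry@0 = +3458.3707 N
  Ry@6 = +1962.2993 N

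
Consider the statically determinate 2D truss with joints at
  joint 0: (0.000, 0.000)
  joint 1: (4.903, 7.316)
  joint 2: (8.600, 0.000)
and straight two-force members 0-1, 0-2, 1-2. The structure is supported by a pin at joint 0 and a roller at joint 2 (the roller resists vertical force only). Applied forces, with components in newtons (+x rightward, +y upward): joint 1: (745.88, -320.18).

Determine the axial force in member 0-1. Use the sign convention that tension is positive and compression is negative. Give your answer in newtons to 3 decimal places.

598.142

N=3 nodes, M=3 members, R=3 reactions → 2N=6, M+R=6
member 0 (0-1): L=8.8070, (cx,cy)=(0.5567,0.8307)
member 1 (0-2): L=8.6000, (cx,cy)=(1.0000,0.0000)
member 2 (1-2): L=8.1971, (cx,cy)=(0.4510,-0.8925)
solve A·x = −loads:
  F[0-1] = +598.1420 N (tension)
  F[0-2] = +412.8847 N (tension)
  F[1-2] = -915.4550 N (compression)
  Rx@0 = -745.8800 N
  Ry@0 = -496.8782 N
  Ry@2 = +817.0582 N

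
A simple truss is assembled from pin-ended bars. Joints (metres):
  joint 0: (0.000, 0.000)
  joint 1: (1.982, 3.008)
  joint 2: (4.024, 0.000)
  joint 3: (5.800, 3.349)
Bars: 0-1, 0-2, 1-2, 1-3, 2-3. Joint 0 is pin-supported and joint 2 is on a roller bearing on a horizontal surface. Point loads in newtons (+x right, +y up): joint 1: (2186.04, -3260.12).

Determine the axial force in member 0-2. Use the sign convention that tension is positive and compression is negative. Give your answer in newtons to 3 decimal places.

N=4 nodes, M=5 members, R=3 reactions → 2N=8, M+R=8
member 0 (0-1): L=3.6023, (cx,cy)=(0.5502,0.8350)
member 1 (0-2): L=4.0240, (cx,cy)=(1.0000,0.0000)
member 2 (1-2): L=3.6356, (cx,cy)=(0.5617,-0.8274)
member 3 (1-3): L=3.8332, (cx,cy)=(0.9960,0.0890)
member 4 (2-3): L=3.7908, (cx,cy)=(0.4685,0.8835)
solve A·x = −loads:
  F[0-1] = -24.2717 N (compression)
  F[0-2] = +2199.3945 N (tension)
  F[1-2] = -3915.8626 N (compression)
  F[1-3] = +0.0000 N (tension)
  F[2-3] = -0.0000 N (compression)
  Rx@0 = -2186.0400 N
  Ry@0 = +20.2676 N
  Ry@2 = +3239.8524 N

2199.394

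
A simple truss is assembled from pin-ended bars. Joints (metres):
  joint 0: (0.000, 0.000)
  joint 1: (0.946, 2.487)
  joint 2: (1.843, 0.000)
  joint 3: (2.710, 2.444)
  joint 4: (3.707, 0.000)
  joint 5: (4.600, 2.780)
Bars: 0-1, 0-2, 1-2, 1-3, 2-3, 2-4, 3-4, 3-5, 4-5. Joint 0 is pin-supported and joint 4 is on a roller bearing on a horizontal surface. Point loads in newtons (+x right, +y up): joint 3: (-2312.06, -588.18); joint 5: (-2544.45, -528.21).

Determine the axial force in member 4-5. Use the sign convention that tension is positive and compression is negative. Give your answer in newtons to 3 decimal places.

N=6 nodes, M=9 members, R=3 reactions → 2N=12, M+R=12
member 0 (0-1): L=2.6608, (cx,cy)=(0.3555,0.9347)
member 1 (0-2): L=1.8430, (cx,cy)=(1.0000,0.0000)
member 2 (1-2): L=2.6438, (cx,cy)=(0.3393,-0.9407)
member 3 (1-3): L=1.7645, (cx,cy)=(0.9997,-0.0244)
member 4 (2-3): L=2.5932, (cx,cy)=(0.3343,0.9425)
member 5 (2-4): L=1.8640, (cx,cy)=(1.0000,0.0000)
member 6 (3-4): L=2.6395, (cx,cy)=(0.3777,-0.9259)
member 7 (3-5): L=1.9196, (cx,cy)=(0.9846,0.1750)
member 8 (4-5): L=2.9199, (cx,cy)=(0.3058,0.9521)
solve A·x = −loads:
  F[0-1] = -3705.5360 N (compression)
  F[0-2] = -3539.0940 N (compression)
  F[1-2] = +3748.9273 N (tension)
  F[1-3] = -2590.1285 N (compression)
  F[2-3] = -3741.8847 N (compression)
  F[2-4] = -1016.1170 N (compression)
  F[3-4] = +2621.7228 N (tension)
  F[3-5] = -2558.0956 N (compression)
  F[4-5] = -84.5071 N (compression)
  Rx@0 = +4856.5100 N
  Ry@0 = +3463.4393 N
  Ry@4 = -2347.0493 N

-84.507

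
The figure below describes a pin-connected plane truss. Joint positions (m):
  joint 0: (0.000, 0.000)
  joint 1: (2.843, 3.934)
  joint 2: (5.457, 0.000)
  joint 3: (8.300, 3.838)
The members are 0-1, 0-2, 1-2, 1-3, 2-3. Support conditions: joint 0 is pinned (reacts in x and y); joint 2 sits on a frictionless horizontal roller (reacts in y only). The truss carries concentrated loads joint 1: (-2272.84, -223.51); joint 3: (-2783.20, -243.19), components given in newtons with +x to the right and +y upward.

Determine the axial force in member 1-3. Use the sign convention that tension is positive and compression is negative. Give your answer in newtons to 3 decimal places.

N=4 nodes, M=5 members, R=3 reactions → 2N=8, M+R=8
member 0 (0-1): L=4.8538, (cx,cy)=(0.5857,0.8105)
member 1 (0-2): L=5.4570, (cx,cy)=(1.0000,0.0000)
member 2 (1-2): L=4.7233, (cx,cy)=(0.5534,-0.8329)
member 3 (1-3): L=5.4578, (cx,cy)=(0.9998,-0.0176)
member 4 (2-3): L=4.7763, (cx,cy)=(0.5952,0.8036)
solve A·x = −loads:
  F[0-1] = -4412.4936 N (compression)
  F[0-2] = -2471.5046 N (compression)
  F[1-2] = +4079.7927 N (tension)
  F[1-3] = -2569.9695 N (compression)
  F[2-3] = -358.8985 N (compression)
  Rx@0 = +5056.0400 N
  Ry@0 = +3576.3497 N
  Ry@2 = -3109.6497 N

-2569.970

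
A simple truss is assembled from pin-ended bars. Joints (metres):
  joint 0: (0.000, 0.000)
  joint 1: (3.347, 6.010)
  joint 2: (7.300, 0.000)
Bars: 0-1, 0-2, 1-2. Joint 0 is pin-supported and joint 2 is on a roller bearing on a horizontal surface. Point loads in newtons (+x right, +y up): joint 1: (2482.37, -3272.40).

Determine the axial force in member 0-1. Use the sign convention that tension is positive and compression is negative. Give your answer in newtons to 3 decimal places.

N=3 nodes, M=3 members, R=3 reactions → 2N=6, M+R=6
member 0 (0-1): L=6.8791, (cx,cy)=(0.4865,0.8737)
member 1 (0-2): L=7.3000, (cx,cy)=(1.0000,0.0000)
member 2 (1-2): L=7.1935, (cx,cy)=(0.5495,-0.8355)
solve A·x = −loads:
  F[0-1] = +310.9662 N (tension)
  F[0-2] = +2331.0713 N (tension)
  F[1-2] = -4241.9783 N (compression)
  Rx@0 = -2482.3700 N
  Ry@0 = -271.6776 N
  Ry@2 = +3544.0776 N

310.966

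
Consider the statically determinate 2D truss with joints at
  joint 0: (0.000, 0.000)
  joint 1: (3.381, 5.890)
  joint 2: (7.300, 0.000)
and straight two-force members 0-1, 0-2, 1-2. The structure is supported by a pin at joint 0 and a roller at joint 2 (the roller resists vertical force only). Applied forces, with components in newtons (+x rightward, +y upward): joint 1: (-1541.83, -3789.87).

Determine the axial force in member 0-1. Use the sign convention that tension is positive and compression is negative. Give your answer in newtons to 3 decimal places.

N=3 nodes, M=3 members, R=3 reactions → 2N=6, M+R=6
member 0 (0-1): L=6.7914, (cx,cy)=(0.4978,0.8673)
member 1 (0-2): L=7.3000, (cx,cy)=(1.0000,0.0000)
member 2 (1-2): L=7.0746, (cx,cy)=(0.5539,-0.8326)
solve A·x = −loads:
  F[0-1] = -3780.3755 N (compression)
  F[0-2] = +340.1721 N (tension)
  F[1-2] = -614.0848 N (compression)
  Rx@0 = +1541.8300 N
  Ry@0 = +3278.6136 N
  Ry@2 = +511.2564 N

-3780.376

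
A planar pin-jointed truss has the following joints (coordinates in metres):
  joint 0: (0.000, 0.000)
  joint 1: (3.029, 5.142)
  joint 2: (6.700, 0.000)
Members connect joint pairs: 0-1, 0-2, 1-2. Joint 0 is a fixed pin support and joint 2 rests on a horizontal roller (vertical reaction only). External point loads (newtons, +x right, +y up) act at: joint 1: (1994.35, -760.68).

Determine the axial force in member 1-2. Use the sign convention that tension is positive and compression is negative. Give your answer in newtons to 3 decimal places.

N=3 nodes, M=3 members, R=3 reactions → 2N=6, M+R=6
member 0 (0-1): L=5.9678, (cx,cy)=(0.5076,0.8616)
member 1 (0-2): L=6.7000, (cx,cy)=(1.0000,0.0000)
member 2 (1-2): L=6.3179, (cx,cy)=(0.5810,-0.8139)
solve A·x = −loads:
  F[0-1] = +1292.6873 N (tension)
  F[0-2] = +1338.2406 N (tension)
  F[1-2] = -2303.1676 N (compression)
  Rx@0 = -1994.3500 N
  Ry@0 = -1113.8047 N
  Ry@2 = +1874.4847 N

-2303.168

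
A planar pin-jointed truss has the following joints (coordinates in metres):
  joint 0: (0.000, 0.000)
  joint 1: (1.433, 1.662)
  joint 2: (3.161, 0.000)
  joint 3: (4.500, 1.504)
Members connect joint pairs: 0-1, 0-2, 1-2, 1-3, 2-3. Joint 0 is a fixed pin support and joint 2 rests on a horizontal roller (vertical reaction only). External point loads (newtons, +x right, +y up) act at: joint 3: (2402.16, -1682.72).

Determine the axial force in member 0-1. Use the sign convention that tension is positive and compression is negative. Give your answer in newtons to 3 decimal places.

2450.296

N=4 nodes, M=5 members, R=3 reactions → 2N=8, M+R=8
member 0 (0-1): L=2.1945, (cx,cy)=(0.6530,0.7574)
member 1 (0-2): L=3.1610, (cx,cy)=(1.0000,0.0000)
member 2 (1-2): L=2.3975, (cx,cy)=(0.7207,-0.6932)
member 3 (1-3): L=3.0711, (cx,cy)=(0.9987,-0.0514)
member 4 (2-3): L=2.0137, (cx,cy)=(0.6649,0.7469)
solve A·x = −loads:
  F[0-1] = +2450.2959 N (tension)
  F[0-2] = +802.1101 N (tension)
  F[1-2] = -2954.1765 N (compression)
  F[1-3] = +3734.1791 N (tension)
  F[2-3] = -1995.7520 N (compression)
  Rx@0 = -2402.1600 N
  Ry@0 = -1855.7452 N
  Ry@2 = +3538.4652 N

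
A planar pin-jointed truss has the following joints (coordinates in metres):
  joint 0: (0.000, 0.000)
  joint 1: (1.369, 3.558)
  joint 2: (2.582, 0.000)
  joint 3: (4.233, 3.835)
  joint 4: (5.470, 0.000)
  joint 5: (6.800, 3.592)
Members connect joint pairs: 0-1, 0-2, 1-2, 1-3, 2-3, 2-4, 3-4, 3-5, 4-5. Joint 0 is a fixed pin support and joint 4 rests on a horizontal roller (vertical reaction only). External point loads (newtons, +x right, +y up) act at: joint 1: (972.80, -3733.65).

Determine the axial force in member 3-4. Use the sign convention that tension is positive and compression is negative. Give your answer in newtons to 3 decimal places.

-1646.711

N=6 nodes, M=9 members, R=3 reactions → 2N=12, M+R=12
member 0 (0-1): L=3.8123, (cx,cy)=(0.3591,0.9333)
member 1 (0-2): L=2.5820, (cx,cy)=(1.0000,0.0000)
member 2 (1-2): L=3.7591, (cx,cy)=(0.3227,-0.9465)
member 3 (1-3): L=2.8774, (cx,cy)=(0.9954,0.0963)
member 4 (2-3): L=4.1753, (cx,cy)=(0.3954,0.9185)
member 5 (2-4): L=2.8880, (cx,cy)=(1.0000,0.0000)
member 6 (3-4): L=4.0296, (cx,cy)=(0.3070,-0.9517)
member 7 (3-5): L=2.5785, (cx,cy)=(0.9955,-0.0942)
member 8 (4-5): L=3.8303, (cx,cy)=(0.3472,0.9378)
solve A·x = −loads:
  F[0-1] = -2321.2826 N (compression)
  F[0-2] = +1806.3775 N (tension)
  F[1-2] = -1781.6116 N (compression)
  F[1-3] = -1237.2250 N (compression)
  F[2-3] = +1835.9365 N (tension)
  F[2-4] = +505.5091 N (tension)
  F[3-4] = -1646.7114 N (compression)
  F[3-5] = -0.0000 N (tension)
  F[4-5] = +0.0000 N (tension)
  Rx@0 = -972.8000 N
  Ry@0 = +2166.4490 N
  Ry@4 = +1567.2010 N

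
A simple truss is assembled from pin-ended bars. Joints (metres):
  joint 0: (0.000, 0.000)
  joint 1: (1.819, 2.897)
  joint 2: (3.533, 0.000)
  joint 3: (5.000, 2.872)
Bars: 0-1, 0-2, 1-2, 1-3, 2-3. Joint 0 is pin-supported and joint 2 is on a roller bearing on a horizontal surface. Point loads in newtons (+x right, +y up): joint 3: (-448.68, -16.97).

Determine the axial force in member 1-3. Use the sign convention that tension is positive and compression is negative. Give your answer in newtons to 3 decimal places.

-438.266

N=4 nodes, M=5 members, R=3 reactions → 2N=8, M+R=8
member 0 (0-1): L=3.4207, (cx,cy)=(0.5318,0.8469)
member 1 (0-2): L=3.5330, (cx,cy)=(1.0000,0.0000)
member 2 (1-2): L=3.3661, (cx,cy)=(0.5092,-0.8606)
member 3 (1-3): L=3.1811, (cx,cy)=(1.0000,-0.0079)
member 4 (2-3): L=3.2250, (cx,cy)=(0.4549,0.8905)
solve A·x = −loads:
  F[0-1] = -422.3524 N (compression)
  F[0-2] = -224.0905 N (compression)
  F[1-2] = +419.6056 N (tension)
  F[1-3] = -438.2660 N (compression)
  F[2-3] = -22.9233 N (compression)
  Rx@0 = +448.6800 N
  Ry@0 = +357.6886 N
  Ry@2 = -340.7186 N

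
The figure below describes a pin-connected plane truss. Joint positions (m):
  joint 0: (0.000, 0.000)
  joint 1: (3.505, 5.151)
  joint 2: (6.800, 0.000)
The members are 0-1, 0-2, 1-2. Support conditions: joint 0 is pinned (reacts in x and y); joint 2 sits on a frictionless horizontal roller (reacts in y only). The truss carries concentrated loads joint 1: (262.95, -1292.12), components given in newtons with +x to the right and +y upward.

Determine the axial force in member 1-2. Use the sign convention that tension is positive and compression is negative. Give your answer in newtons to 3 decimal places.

-1027.070

N=3 nodes, M=3 members, R=3 reactions → 2N=6, M+R=6
member 0 (0-1): L=6.2304, (cx,cy)=(0.5626,0.8268)
member 1 (0-2): L=6.8000, (cx,cy)=(1.0000,0.0000)
member 2 (1-2): L=6.1147, (cx,cy)=(0.5389,-0.8424)
solve A·x = −loads:
  F[0-1] = -516.3856 N (compression)
  F[0-2] = +553.4503 N (tension)
  F[1-2] = -1027.0697 N (compression)
  Rx@0 = -262.9500 N
  Ry@0 = +426.9235 N
  Ry@2 = +865.1965 N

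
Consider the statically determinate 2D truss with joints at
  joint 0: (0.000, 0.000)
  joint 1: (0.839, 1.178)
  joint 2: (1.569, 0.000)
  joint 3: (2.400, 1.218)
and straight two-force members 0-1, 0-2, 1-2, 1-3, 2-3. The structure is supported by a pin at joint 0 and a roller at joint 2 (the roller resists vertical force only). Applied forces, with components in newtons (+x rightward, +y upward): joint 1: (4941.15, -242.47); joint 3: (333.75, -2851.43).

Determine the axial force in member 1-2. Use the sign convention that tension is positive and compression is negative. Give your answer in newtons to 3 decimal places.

-6528.469

N=4 nodes, M=5 members, R=3 reactions → 2N=8, M+R=8
member 0 (0-1): L=1.4462, (cx,cy)=(0.5801,0.8145)
member 1 (0-2): L=1.5690, (cx,cy)=(1.0000,0.0000)
member 2 (1-2): L=1.3859, (cx,cy)=(0.5268,-0.8500)
member 3 (1-3): L=1.5615, (cx,cy)=(0.9997,0.0256)
member 4 (2-3): L=1.4745, (cx,cy)=(0.5636,0.8261)
solve A·x = −loads:
  F[0-1] = +6588.2356 N (tension)
  F[0-2] = +1452.8951 N (tension)
  F[1-2] = -6528.4693 N (compression)
  F[1-3] = +2320.5008 N (tension)
  F[2-3] = -3523.8234 N (compression)
  Rx@0 = -5274.9000 N
  Ry@0 = -5366.2954 N
  Ry@2 = +8460.1954 N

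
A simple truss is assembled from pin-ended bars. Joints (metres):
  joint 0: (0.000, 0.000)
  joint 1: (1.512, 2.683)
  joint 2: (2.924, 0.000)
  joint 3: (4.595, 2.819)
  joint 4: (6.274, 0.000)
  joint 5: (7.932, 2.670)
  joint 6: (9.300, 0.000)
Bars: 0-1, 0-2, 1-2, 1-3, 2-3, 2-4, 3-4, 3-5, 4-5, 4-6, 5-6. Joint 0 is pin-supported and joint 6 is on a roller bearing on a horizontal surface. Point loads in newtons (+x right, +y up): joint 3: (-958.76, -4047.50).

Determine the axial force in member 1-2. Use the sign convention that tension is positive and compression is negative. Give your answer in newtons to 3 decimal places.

2518.204

N=7 nodes, M=11 members, R=3 reactions → 2N=14, M+R=14
member 0 (0-1): L=3.0797, (cx,cy)=(0.4910,0.8712)
member 1 (0-2): L=2.9240, (cx,cy)=(1.0000,0.0000)
member 2 (1-2): L=3.0319, (cx,cy)=(0.4657,-0.8849)
member 3 (1-3): L=3.0860, (cx,cy)=(0.9990,0.0441)
member 4 (2-3): L=3.2770, (cx,cy)=(0.5099,0.8602)
member 5 (2-4): L=3.3500, (cx,cy)=(1.0000,0.0000)
member 6 (3-4): L=3.2811, (cx,cy)=(0.5117,-0.8592)
member 7 (3-5): L=3.3403, (cx,cy)=(0.9990,-0.0446)
member 8 (4-5): L=3.1429, (cx,cy)=(0.5275,0.8495)
member 9 (4-6): L=3.0260, (cx,cy)=(1.0000,0.0000)
member 10 (5-6): L=3.0001, (cx,cy)=(0.4560,-0.8900)
solve A·x = −loads:
  F[0-1] = -2684.0504 N (compression)
  F[0-2] = +358.9875 N (tension)
  F[1-2] = +2518.2037 N (tension)
  F[1-3] = -2492.9454 N (compression)
  F[2-3] = -2590.5257 N (compression)
  F[2-4] = +2852.7012 N (tension)
  F[3-4] = -1891.4339 N (compression)
  F[3-5] = -1886.7055 N (compression)
  F[4-5] = +1912.8606 N (tension)
  F[4-6] = +875.7226 N (tension)
  F[5-6] = -1920.4789 N (compression)
  Rx@0 = +958.7600 N
  Ry@0 = +2338.3045 N
  Ry@6 = +1709.1955 N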